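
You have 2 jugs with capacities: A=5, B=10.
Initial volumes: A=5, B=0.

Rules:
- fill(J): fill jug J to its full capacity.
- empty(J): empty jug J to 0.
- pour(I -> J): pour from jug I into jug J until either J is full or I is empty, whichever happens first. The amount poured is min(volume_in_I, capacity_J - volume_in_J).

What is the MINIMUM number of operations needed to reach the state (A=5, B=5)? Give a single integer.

Answer: 2

Derivation:
BFS from (A=5, B=0). One shortest path:
  1. pour(A -> B) -> (A=0 B=5)
  2. fill(A) -> (A=5 B=5)
Reached target in 2 moves.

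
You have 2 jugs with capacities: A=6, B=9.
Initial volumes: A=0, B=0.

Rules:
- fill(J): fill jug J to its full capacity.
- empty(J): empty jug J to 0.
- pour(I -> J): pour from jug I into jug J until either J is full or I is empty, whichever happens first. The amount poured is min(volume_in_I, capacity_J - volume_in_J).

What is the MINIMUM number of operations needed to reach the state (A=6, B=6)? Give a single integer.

Answer: 3

Derivation:
BFS from (A=0, B=0). One shortest path:
  1. fill(A) -> (A=6 B=0)
  2. pour(A -> B) -> (A=0 B=6)
  3. fill(A) -> (A=6 B=6)
Reached target in 3 moves.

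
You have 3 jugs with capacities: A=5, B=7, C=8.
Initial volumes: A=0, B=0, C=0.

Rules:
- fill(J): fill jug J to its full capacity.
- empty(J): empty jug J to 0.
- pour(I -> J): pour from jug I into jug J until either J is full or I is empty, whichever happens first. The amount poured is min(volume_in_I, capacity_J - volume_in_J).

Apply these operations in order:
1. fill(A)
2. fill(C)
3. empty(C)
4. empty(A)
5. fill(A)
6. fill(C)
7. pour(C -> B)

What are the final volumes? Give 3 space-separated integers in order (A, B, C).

Answer: 5 7 1

Derivation:
Step 1: fill(A) -> (A=5 B=0 C=0)
Step 2: fill(C) -> (A=5 B=0 C=8)
Step 3: empty(C) -> (A=5 B=0 C=0)
Step 4: empty(A) -> (A=0 B=0 C=0)
Step 5: fill(A) -> (A=5 B=0 C=0)
Step 6: fill(C) -> (A=5 B=0 C=8)
Step 7: pour(C -> B) -> (A=5 B=7 C=1)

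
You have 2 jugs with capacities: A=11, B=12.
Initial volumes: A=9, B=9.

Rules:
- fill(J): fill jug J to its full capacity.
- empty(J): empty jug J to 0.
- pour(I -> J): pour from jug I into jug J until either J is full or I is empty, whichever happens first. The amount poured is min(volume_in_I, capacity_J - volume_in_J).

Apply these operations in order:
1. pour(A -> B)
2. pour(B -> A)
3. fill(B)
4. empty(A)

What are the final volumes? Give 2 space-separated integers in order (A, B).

Answer: 0 12

Derivation:
Step 1: pour(A -> B) -> (A=6 B=12)
Step 2: pour(B -> A) -> (A=11 B=7)
Step 3: fill(B) -> (A=11 B=12)
Step 4: empty(A) -> (A=0 B=12)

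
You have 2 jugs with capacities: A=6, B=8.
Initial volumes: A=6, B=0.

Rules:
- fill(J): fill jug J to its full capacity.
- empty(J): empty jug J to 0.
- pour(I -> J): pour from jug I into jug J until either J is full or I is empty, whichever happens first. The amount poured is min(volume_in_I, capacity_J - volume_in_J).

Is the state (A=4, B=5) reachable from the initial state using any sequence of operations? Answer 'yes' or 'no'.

Answer: no

Derivation:
BFS explored all 14 reachable states.
Reachable set includes: (0,0), (0,2), (0,4), (0,6), (0,8), (2,0), (2,8), (4,0), (4,8), (6,0), (6,2), (6,4) ...
Target (A=4, B=5) not in reachable set → no.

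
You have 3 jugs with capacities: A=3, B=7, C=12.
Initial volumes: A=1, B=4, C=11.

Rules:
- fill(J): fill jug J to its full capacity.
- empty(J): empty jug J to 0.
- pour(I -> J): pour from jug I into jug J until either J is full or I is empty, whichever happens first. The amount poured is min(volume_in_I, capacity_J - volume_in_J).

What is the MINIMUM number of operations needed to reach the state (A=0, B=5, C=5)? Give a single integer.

Answer: 5

Derivation:
BFS from (A=1, B=4, C=11). One shortest path:
  1. empty(B) -> (A=1 B=0 C=11)
  2. fill(C) -> (A=1 B=0 C=12)
  3. pour(C -> B) -> (A=1 B=7 C=5)
  4. pour(B -> A) -> (A=3 B=5 C=5)
  5. empty(A) -> (A=0 B=5 C=5)
Reached target in 5 moves.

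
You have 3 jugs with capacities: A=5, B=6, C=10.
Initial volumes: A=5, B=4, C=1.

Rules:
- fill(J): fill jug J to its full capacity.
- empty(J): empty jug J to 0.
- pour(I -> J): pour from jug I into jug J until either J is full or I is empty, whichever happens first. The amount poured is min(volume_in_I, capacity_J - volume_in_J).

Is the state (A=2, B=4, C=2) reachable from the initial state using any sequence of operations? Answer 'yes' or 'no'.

Answer: no

Derivation:
BFS explored all 282 reachable states.
Reachable set includes: (0,0,0), (0,0,1), (0,0,2), (0,0,3), (0,0,4), (0,0,5), (0,0,6), (0,0,7), (0,0,8), (0,0,9), (0,0,10), (0,1,0) ...
Target (A=2, B=4, C=2) not in reachable set → no.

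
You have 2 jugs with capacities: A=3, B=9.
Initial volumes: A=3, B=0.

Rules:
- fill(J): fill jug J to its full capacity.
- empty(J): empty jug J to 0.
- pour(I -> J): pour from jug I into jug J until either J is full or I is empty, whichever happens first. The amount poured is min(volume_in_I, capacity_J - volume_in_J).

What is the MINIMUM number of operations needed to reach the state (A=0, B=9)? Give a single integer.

Answer: 2

Derivation:
BFS from (A=3, B=0). One shortest path:
  1. empty(A) -> (A=0 B=0)
  2. fill(B) -> (A=0 B=9)
Reached target in 2 moves.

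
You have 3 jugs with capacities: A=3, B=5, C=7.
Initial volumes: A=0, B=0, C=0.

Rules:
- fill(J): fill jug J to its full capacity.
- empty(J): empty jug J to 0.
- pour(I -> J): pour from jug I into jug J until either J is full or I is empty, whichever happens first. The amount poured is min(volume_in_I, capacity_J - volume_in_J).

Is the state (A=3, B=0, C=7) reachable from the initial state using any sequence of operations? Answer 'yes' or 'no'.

Answer: yes

Derivation:
BFS from (A=0, B=0, C=0):
  1. fill(A) -> (A=3 B=0 C=0)
  2. fill(C) -> (A=3 B=0 C=7)
Target reached → yes.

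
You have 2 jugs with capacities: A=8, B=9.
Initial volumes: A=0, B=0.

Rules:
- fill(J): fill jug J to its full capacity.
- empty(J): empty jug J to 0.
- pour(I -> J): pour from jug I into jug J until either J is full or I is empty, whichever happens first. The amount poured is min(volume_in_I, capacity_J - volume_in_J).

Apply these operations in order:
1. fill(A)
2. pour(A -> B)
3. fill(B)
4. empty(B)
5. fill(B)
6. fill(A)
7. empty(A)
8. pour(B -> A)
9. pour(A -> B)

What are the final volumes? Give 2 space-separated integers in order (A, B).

Step 1: fill(A) -> (A=8 B=0)
Step 2: pour(A -> B) -> (A=0 B=8)
Step 3: fill(B) -> (A=0 B=9)
Step 4: empty(B) -> (A=0 B=0)
Step 5: fill(B) -> (A=0 B=9)
Step 6: fill(A) -> (A=8 B=9)
Step 7: empty(A) -> (A=0 B=9)
Step 8: pour(B -> A) -> (A=8 B=1)
Step 9: pour(A -> B) -> (A=0 B=9)

Answer: 0 9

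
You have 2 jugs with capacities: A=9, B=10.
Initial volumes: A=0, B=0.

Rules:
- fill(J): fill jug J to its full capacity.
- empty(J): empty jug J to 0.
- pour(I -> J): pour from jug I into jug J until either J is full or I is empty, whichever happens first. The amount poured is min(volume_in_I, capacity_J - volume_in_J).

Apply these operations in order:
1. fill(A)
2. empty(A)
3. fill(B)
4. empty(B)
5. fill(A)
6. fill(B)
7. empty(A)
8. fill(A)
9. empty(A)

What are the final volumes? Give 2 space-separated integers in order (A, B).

Answer: 0 10

Derivation:
Step 1: fill(A) -> (A=9 B=0)
Step 2: empty(A) -> (A=0 B=0)
Step 3: fill(B) -> (A=0 B=10)
Step 4: empty(B) -> (A=0 B=0)
Step 5: fill(A) -> (A=9 B=0)
Step 6: fill(B) -> (A=9 B=10)
Step 7: empty(A) -> (A=0 B=10)
Step 8: fill(A) -> (A=9 B=10)
Step 9: empty(A) -> (A=0 B=10)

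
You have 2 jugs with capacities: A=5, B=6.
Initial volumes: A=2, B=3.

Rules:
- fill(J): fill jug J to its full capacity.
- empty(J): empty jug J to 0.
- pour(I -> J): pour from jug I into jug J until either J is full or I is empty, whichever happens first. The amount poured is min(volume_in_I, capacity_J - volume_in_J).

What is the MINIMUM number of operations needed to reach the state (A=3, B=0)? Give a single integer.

Answer: 2

Derivation:
BFS from (A=2, B=3). One shortest path:
  1. empty(A) -> (A=0 B=3)
  2. pour(B -> A) -> (A=3 B=0)
Reached target in 2 moves.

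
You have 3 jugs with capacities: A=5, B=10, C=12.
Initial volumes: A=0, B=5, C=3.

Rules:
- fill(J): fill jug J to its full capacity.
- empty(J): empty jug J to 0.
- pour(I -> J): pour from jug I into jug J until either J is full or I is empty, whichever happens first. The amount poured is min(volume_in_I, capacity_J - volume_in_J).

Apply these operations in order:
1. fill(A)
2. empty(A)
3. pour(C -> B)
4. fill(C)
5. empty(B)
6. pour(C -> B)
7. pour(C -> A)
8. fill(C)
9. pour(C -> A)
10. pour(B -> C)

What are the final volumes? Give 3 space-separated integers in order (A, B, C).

Answer: 5 7 12

Derivation:
Step 1: fill(A) -> (A=5 B=5 C=3)
Step 2: empty(A) -> (A=0 B=5 C=3)
Step 3: pour(C -> B) -> (A=0 B=8 C=0)
Step 4: fill(C) -> (A=0 B=8 C=12)
Step 5: empty(B) -> (A=0 B=0 C=12)
Step 6: pour(C -> B) -> (A=0 B=10 C=2)
Step 7: pour(C -> A) -> (A=2 B=10 C=0)
Step 8: fill(C) -> (A=2 B=10 C=12)
Step 9: pour(C -> A) -> (A=5 B=10 C=9)
Step 10: pour(B -> C) -> (A=5 B=7 C=12)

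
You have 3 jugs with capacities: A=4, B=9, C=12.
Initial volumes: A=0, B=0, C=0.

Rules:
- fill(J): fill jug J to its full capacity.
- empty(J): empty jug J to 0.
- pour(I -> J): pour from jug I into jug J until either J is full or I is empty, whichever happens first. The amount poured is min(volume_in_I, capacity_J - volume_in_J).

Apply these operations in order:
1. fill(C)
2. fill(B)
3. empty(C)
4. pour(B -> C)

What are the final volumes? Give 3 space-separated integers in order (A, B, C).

Answer: 0 0 9

Derivation:
Step 1: fill(C) -> (A=0 B=0 C=12)
Step 2: fill(B) -> (A=0 B=9 C=12)
Step 3: empty(C) -> (A=0 B=9 C=0)
Step 4: pour(B -> C) -> (A=0 B=0 C=9)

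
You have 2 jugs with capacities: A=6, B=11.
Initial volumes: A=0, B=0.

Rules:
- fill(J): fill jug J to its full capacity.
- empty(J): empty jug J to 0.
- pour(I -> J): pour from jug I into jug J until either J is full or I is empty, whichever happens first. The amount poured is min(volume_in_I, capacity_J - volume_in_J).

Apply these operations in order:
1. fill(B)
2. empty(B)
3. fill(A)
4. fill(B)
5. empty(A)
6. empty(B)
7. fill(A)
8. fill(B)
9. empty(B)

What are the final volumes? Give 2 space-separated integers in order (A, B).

Answer: 6 0

Derivation:
Step 1: fill(B) -> (A=0 B=11)
Step 2: empty(B) -> (A=0 B=0)
Step 3: fill(A) -> (A=6 B=0)
Step 4: fill(B) -> (A=6 B=11)
Step 5: empty(A) -> (A=0 B=11)
Step 6: empty(B) -> (A=0 B=0)
Step 7: fill(A) -> (A=6 B=0)
Step 8: fill(B) -> (A=6 B=11)
Step 9: empty(B) -> (A=6 B=0)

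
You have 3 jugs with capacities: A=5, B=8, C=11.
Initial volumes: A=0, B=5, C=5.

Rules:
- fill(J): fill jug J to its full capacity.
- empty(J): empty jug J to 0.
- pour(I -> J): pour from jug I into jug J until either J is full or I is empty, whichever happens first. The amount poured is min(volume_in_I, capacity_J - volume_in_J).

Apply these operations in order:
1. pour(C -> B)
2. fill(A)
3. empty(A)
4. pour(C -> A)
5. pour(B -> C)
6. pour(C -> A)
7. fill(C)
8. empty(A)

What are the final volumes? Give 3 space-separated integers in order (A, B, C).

Answer: 0 0 11

Derivation:
Step 1: pour(C -> B) -> (A=0 B=8 C=2)
Step 2: fill(A) -> (A=5 B=8 C=2)
Step 3: empty(A) -> (A=0 B=8 C=2)
Step 4: pour(C -> A) -> (A=2 B=8 C=0)
Step 5: pour(B -> C) -> (A=2 B=0 C=8)
Step 6: pour(C -> A) -> (A=5 B=0 C=5)
Step 7: fill(C) -> (A=5 B=0 C=11)
Step 8: empty(A) -> (A=0 B=0 C=11)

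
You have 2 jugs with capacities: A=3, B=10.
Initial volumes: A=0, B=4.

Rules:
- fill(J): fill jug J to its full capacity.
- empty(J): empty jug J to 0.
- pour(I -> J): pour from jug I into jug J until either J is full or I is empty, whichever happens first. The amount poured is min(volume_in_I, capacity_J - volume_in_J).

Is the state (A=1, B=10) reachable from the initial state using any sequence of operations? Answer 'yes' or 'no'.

Answer: yes

Derivation:
BFS from (A=0, B=4):
  1. pour(B -> A) -> (A=3 B=1)
  2. empty(A) -> (A=0 B=1)
  3. pour(B -> A) -> (A=1 B=0)
  4. fill(B) -> (A=1 B=10)
Target reached → yes.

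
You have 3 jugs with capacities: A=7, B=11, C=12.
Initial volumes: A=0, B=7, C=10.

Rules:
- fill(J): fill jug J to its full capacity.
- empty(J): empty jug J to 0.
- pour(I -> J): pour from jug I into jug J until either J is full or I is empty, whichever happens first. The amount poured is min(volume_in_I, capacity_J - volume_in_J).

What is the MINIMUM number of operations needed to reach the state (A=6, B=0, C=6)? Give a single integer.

Answer: 8

Derivation:
BFS from (A=0, B=7, C=10). One shortest path:
  1. pour(B -> A) -> (A=7 B=0 C=10)
  2. pour(C -> B) -> (A=7 B=10 C=0)
  3. pour(A -> C) -> (A=0 B=10 C=7)
  4. fill(A) -> (A=7 B=10 C=7)
  5. pour(A -> B) -> (A=6 B=11 C=7)
  6. pour(B -> C) -> (A=6 B=6 C=12)
  7. empty(C) -> (A=6 B=6 C=0)
  8. pour(B -> C) -> (A=6 B=0 C=6)
Reached target in 8 moves.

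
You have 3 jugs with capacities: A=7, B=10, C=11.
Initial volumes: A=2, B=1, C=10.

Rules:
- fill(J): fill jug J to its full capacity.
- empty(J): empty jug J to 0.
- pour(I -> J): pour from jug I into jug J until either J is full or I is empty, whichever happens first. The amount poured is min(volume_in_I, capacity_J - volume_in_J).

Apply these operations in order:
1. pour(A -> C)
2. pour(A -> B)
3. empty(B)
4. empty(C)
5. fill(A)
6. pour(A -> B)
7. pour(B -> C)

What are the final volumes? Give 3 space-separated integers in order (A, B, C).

Step 1: pour(A -> C) -> (A=1 B=1 C=11)
Step 2: pour(A -> B) -> (A=0 B=2 C=11)
Step 3: empty(B) -> (A=0 B=0 C=11)
Step 4: empty(C) -> (A=0 B=0 C=0)
Step 5: fill(A) -> (A=7 B=0 C=0)
Step 6: pour(A -> B) -> (A=0 B=7 C=0)
Step 7: pour(B -> C) -> (A=0 B=0 C=7)

Answer: 0 0 7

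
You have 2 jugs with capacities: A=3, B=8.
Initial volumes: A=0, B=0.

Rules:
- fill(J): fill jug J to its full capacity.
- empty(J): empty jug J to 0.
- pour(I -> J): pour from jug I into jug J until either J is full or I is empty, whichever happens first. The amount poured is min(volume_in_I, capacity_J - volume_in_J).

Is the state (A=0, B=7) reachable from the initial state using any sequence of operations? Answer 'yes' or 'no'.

Answer: yes

Derivation:
BFS from (A=0, B=0):
  1. fill(B) -> (A=0 B=8)
  2. pour(B -> A) -> (A=3 B=5)
  3. empty(A) -> (A=0 B=5)
  4. pour(B -> A) -> (A=3 B=2)
  5. empty(A) -> (A=0 B=2)
  6. pour(B -> A) -> (A=2 B=0)
  7. fill(B) -> (A=2 B=8)
  8. pour(B -> A) -> (A=3 B=7)
  9. empty(A) -> (A=0 B=7)
Target reached → yes.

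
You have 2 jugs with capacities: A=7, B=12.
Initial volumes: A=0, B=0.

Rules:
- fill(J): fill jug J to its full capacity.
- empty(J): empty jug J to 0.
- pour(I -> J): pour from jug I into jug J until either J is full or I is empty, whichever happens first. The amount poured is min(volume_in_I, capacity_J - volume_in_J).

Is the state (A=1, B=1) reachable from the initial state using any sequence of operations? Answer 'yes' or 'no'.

Answer: no

Derivation:
BFS explored all 38 reachable states.
Reachable set includes: (0,0), (0,1), (0,2), (0,3), (0,4), (0,5), (0,6), (0,7), (0,8), (0,9), (0,10), (0,11) ...
Target (A=1, B=1) not in reachable set → no.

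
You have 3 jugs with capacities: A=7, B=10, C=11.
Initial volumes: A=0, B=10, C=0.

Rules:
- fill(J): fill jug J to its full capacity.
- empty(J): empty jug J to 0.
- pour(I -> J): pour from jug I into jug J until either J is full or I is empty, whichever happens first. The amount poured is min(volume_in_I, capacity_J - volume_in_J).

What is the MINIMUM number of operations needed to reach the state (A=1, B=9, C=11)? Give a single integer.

BFS from (A=0, B=10, C=0). One shortest path:
  1. empty(B) -> (A=0 B=0 C=0)
  2. fill(C) -> (A=0 B=0 C=11)
  3. pour(C -> B) -> (A=0 B=10 C=1)
  4. pour(C -> A) -> (A=1 B=10 C=0)
  5. pour(B -> C) -> (A=1 B=0 C=10)
  6. fill(B) -> (A=1 B=10 C=10)
  7. pour(B -> C) -> (A=1 B=9 C=11)
Reached target in 7 moves.

Answer: 7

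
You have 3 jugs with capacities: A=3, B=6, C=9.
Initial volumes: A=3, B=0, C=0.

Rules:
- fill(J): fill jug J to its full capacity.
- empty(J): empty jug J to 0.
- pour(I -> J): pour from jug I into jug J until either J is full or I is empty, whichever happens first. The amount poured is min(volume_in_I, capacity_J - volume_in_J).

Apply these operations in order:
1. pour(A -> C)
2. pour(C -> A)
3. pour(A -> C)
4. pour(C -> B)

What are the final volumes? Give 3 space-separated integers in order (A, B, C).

Step 1: pour(A -> C) -> (A=0 B=0 C=3)
Step 2: pour(C -> A) -> (A=3 B=0 C=0)
Step 3: pour(A -> C) -> (A=0 B=0 C=3)
Step 4: pour(C -> B) -> (A=0 B=3 C=0)

Answer: 0 3 0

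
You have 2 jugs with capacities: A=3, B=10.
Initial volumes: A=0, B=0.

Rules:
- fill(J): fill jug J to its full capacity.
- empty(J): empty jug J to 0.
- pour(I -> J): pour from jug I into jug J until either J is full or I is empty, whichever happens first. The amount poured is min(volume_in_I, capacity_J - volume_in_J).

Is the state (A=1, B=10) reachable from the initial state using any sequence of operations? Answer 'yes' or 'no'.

Answer: yes

Derivation:
BFS from (A=0, B=0):
  1. fill(B) -> (A=0 B=10)
  2. pour(B -> A) -> (A=3 B=7)
  3. empty(A) -> (A=0 B=7)
  4. pour(B -> A) -> (A=3 B=4)
  5. empty(A) -> (A=0 B=4)
  6. pour(B -> A) -> (A=3 B=1)
  7. empty(A) -> (A=0 B=1)
  8. pour(B -> A) -> (A=1 B=0)
  9. fill(B) -> (A=1 B=10)
Target reached → yes.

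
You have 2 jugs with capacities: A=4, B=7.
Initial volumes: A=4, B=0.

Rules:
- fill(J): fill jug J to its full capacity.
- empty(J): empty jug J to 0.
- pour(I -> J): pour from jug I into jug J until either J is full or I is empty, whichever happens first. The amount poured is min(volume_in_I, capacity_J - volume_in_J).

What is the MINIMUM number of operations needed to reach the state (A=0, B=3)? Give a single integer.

Answer: 4

Derivation:
BFS from (A=4, B=0). One shortest path:
  1. empty(A) -> (A=0 B=0)
  2. fill(B) -> (A=0 B=7)
  3. pour(B -> A) -> (A=4 B=3)
  4. empty(A) -> (A=0 B=3)
Reached target in 4 moves.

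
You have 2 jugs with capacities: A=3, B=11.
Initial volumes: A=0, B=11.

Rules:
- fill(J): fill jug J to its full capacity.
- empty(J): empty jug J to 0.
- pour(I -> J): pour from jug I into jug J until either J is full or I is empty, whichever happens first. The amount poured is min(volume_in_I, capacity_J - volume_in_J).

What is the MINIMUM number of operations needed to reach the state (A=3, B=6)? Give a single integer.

Answer: 6

Derivation:
BFS from (A=0, B=11). One shortest path:
  1. fill(A) -> (A=3 B=11)
  2. empty(B) -> (A=3 B=0)
  3. pour(A -> B) -> (A=0 B=3)
  4. fill(A) -> (A=3 B=3)
  5. pour(A -> B) -> (A=0 B=6)
  6. fill(A) -> (A=3 B=6)
Reached target in 6 moves.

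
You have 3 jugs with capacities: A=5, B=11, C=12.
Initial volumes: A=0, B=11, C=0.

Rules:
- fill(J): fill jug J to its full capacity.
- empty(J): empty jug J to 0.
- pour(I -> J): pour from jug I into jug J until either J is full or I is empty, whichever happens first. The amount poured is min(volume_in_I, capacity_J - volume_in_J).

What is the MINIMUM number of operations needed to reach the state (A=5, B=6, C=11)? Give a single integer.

Answer: 3

Derivation:
BFS from (A=0, B=11, C=0). One shortest path:
  1. pour(B -> C) -> (A=0 B=0 C=11)
  2. fill(B) -> (A=0 B=11 C=11)
  3. pour(B -> A) -> (A=5 B=6 C=11)
Reached target in 3 moves.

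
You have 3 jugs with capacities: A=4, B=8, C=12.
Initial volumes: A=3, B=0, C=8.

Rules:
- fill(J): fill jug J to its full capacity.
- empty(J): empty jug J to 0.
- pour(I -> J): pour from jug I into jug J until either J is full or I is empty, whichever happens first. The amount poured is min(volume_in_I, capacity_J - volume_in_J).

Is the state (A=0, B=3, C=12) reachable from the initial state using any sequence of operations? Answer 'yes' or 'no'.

Answer: yes

Derivation:
BFS from (A=3, B=0, C=8):
  1. fill(C) -> (A=3 B=0 C=12)
  2. pour(A -> B) -> (A=0 B=3 C=12)
Target reached → yes.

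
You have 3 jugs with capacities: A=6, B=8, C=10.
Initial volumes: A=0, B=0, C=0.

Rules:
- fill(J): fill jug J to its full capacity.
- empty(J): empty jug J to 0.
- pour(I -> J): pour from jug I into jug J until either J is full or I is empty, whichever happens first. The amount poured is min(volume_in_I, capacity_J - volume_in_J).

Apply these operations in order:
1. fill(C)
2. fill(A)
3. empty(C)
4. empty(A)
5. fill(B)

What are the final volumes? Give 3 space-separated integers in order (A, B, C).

Step 1: fill(C) -> (A=0 B=0 C=10)
Step 2: fill(A) -> (A=6 B=0 C=10)
Step 3: empty(C) -> (A=6 B=0 C=0)
Step 4: empty(A) -> (A=0 B=0 C=0)
Step 5: fill(B) -> (A=0 B=8 C=0)

Answer: 0 8 0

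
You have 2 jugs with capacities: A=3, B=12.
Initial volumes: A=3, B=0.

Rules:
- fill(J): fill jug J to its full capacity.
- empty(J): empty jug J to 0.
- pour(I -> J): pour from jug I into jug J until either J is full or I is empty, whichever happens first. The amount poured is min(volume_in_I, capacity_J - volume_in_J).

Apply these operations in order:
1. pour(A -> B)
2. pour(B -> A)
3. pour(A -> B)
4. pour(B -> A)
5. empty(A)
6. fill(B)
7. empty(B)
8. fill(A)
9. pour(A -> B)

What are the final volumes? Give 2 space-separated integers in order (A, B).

Step 1: pour(A -> B) -> (A=0 B=3)
Step 2: pour(B -> A) -> (A=3 B=0)
Step 3: pour(A -> B) -> (A=0 B=3)
Step 4: pour(B -> A) -> (A=3 B=0)
Step 5: empty(A) -> (A=0 B=0)
Step 6: fill(B) -> (A=0 B=12)
Step 7: empty(B) -> (A=0 B=0)
Step 8: fill(A) -> (A=3 B=0)
Step 9: pour(A -> B) -> (A=0 B=3)

Answer: 0 3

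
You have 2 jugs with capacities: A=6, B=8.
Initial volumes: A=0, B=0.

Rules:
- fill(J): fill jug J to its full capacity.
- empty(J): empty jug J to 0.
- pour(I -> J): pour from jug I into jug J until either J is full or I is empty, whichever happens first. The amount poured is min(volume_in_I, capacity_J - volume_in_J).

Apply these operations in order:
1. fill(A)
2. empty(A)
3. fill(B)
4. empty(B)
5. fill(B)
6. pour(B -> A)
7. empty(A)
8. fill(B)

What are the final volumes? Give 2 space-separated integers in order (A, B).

Answer: 0 8

Derivation:
Step 1: fill(A) -> (A=6 B=0)
Step 2: empty(A) -> (A=0 B=0)
Step 3: fill(B) -> (A=0 B=8)
Step 4: empty(B) -> (A=0 B=0)
Step 5: fill(B) -> (A=0 B=8)
Step 6: pour(B -> A) -> (A=6 B=2)
Step 7: empty(A) -> (A=0 B=2)
Step 8: fill(B) -> (A=0 B=8)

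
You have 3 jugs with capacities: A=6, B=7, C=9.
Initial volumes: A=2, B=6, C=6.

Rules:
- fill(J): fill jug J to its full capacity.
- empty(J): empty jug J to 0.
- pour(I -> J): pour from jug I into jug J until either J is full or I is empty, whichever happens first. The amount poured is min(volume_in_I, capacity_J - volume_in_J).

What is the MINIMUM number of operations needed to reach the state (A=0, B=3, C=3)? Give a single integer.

BFS from (A=2, B=6, C=6). One shortest path:
  1. empty(A) -> (A=0 B=6 C=6)
  2. pour(B -> C) -> (A=0 B=3 C=9)
  3. pour(C -> A) -> (A=6 B=3 C=3)
  4. empty(A) -> (A=0 B=3 C=3)
Reached target in 4 moves.

Answer: 4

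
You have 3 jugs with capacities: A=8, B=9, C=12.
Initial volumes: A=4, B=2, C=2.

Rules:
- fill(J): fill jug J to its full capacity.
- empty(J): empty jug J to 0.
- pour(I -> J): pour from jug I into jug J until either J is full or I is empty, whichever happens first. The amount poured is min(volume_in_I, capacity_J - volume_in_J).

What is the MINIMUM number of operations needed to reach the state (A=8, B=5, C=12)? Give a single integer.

BFS from (A=4, B=2, C=2). One shortest path:
  1. fill(B) -> (A=4 B=9 C=2)
  2. fill(C) -> (A=4 B=9 C=12)
  3. pour(B -> A) -> (A=8 B=5 C=12)
Reached target in 3 moves.

Answer: 3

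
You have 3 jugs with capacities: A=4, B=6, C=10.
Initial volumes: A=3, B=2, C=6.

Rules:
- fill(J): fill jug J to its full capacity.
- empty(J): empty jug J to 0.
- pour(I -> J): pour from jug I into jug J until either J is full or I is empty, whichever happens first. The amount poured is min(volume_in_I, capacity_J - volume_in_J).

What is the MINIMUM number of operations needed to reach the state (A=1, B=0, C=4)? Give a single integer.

Answer: 4

Derivation:
BFS from (A=3, B=2, C=6). One shortest path:
  1. empty(C) -> (A=3 B=2 C=0)
  2. pour(B -> A) -> (A=4 B=1 C=0)
  3. pour(A -> C) -> (A=0 B=1 C=4)
  4. pour(B -> A) -> (A=1 B=0 C=4)
Reached target in 4 moves.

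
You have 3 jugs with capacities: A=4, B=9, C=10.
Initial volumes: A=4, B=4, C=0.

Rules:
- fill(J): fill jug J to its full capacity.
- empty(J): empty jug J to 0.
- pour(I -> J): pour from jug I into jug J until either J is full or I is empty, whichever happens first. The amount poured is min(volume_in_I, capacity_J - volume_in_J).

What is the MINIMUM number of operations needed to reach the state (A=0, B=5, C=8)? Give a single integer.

BFS from (A=4, B=4, C=0). One shortest path:
  1. fill(B) -> (A=4 B=9 C=0)
  2. pour(A -> C) -> (A=0 B=9 C=4)
  3. pour(B -> A) -> (A=4 B=5 C=4)
  4. pour(A -> C) -> (A=0 B=5 C=8)
Reached target in 4 moves.

Answer: 4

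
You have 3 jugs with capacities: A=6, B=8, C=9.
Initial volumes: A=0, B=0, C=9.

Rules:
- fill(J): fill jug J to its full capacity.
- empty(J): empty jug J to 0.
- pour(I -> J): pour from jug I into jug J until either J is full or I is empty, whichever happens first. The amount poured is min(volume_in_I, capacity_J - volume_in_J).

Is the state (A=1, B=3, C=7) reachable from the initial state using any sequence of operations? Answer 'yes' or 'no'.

Answer: no

Derivation:
BFS explored all 350 reachable states.
Reachable set includes: (0,0,0), (0,0,1), (0,0,2), (0,0,3), (0,0,4), (0,0,5), (0,0,6), (0,0,7), (0,0,8), (0,0,9), (0,1,0), (0,1,1) ...
Target (A=1, B=3, C=7) not in reachable set → no.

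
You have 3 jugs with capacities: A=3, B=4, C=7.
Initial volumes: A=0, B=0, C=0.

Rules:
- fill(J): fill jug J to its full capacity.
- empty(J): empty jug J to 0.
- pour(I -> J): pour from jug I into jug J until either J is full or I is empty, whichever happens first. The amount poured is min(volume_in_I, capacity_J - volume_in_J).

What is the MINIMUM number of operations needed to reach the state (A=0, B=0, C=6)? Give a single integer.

BFS from (A=0, B=0, C=0). One shortest path:
  1. fill(A) -> (A=3 B=0 C=0)
  2. pour(A -> C) -> (A=0 B=0 C=3)
  3. fill(A) -> (A=3 B=0 C=3)
  4. pour(A -> C) -> (A=0 B=0 C=6)
Reached target in 4 moves.

Answer: 4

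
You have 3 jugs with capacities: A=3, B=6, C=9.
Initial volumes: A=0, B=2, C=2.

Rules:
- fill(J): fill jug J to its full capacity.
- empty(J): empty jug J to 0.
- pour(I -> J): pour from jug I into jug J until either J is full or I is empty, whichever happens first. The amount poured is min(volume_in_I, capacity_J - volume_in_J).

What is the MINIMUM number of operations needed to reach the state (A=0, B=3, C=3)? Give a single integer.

Answer: 4

Derivation:
BFS from (A=0, B=2, C=2). One shortest path:
  1. fill(B) -> (A=0 B=6 C=2)
  2. empty(C) -> (A=0 B=6 C=0)
  3. pour(B -> A) -> (A=3 B=3 C=0)
  4. pour(A -> C) -> (A=0 B=3 C=3)
Reached target in 4 moves.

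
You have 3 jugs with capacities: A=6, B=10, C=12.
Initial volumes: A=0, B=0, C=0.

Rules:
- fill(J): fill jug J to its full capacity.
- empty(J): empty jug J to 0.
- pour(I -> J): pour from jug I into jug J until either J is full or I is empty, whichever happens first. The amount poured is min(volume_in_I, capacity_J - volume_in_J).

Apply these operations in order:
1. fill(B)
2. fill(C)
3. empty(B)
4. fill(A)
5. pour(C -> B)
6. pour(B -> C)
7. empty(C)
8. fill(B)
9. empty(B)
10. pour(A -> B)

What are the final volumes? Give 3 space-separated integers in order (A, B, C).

Step 1: fill(B) -> (A=0 B=10 C=0)
Step 2: fill(C) -> (A=0 B=10 C=12)
Step 3: empty(B) -> (A=0 B=0 C=12)
Step 4: fill(A) -> (A=6 B=0 C=12)
Step 5: pour(C -> B) -> (A=6 B=10 C=2)
Step 6: pour(B -> C) -> (A=6 B=0 C=12)
Step 7: empty(C) -> (A=6 B=0 C=0)
Step 8: fill(B) -> (A=6 B=10 C=0)
Step 9: empty(B) -> (A=6 B=0 C=0)
Step 10: pour(A -> B) -> (A=0 B=6 C=0)

Answer: 0 6 0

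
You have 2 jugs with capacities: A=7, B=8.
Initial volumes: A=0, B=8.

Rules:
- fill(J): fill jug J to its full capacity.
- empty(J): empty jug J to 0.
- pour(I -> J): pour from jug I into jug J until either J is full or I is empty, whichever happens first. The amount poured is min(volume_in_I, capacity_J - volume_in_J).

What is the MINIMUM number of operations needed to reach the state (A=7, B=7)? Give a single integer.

Answer: 4

Derivation:
BFS from (A=0, B=8). One shortest path:
  1. fill(A) -> (A=7 B=8)
  2. empty(B) -> (A=7 B=0)
  3. pour(A -> B) -> (A=0 B=7)
  4. fill(A) -> (A=7 B=7)
Reached target in 4 moves.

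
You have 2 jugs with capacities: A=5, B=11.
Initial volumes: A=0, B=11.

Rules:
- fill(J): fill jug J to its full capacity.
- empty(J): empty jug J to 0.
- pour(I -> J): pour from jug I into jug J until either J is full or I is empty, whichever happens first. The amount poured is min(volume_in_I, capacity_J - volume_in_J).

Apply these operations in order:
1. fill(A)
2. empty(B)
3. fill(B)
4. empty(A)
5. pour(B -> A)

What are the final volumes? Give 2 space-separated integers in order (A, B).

Step 1: fill(A) -> (A=5 B=11)
Step 2: empty(B) -> (A=5 B=0)
Step 3: fill(B) -> (A=5 B=11)
Step 4: empty(A) -> (A=0 B=11)
Step 5: pour(B -> A) -> (A=5 B=6)

Answer: 5 6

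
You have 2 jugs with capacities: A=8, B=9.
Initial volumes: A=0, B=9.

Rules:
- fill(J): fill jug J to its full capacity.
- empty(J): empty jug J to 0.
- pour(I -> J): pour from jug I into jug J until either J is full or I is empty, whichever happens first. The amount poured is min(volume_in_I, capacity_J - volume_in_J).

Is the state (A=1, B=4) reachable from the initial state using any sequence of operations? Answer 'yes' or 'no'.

BFS explored all 34 reachable states.
Reachable set includes: (0,0), (0,1), (0,2), (0,3), (0,4), (0,5), (0,6), (0,7), (0,8), (0,9), (1,0), (1,9) ...
Target (A=1, B=4) not in reachable set → no.

Answer: no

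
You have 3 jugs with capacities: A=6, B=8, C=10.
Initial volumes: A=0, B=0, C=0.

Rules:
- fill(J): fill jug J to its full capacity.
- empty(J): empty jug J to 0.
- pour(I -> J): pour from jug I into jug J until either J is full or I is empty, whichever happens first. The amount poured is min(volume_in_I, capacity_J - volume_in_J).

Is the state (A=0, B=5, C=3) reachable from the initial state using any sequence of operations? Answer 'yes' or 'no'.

BFS explored all 96 reachable states.
Reachable set includes: (0,0,0), (0,0,2), (0,0,4), (0,0,6), (0,0,8), (0,0,10), (0,2,0), (0,2,2), (0,2,4), (0,2,6), (0,2,8), (0,2,10) ...
Target (A=0, B=5, C=3) not in reachable set → no.

Answer: no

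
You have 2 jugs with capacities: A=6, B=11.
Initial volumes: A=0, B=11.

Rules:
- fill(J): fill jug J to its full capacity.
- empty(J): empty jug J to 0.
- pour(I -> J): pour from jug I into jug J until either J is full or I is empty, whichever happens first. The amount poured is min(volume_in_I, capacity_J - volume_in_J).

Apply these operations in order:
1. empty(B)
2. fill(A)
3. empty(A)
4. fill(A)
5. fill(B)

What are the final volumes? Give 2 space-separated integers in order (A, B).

Answer: 6 11

Derivation:
Step 1: empty(B) -> (A=0 B=0)
Step 2: fill(A) -> (A=6 B=0)
Step 3: empty(A) -> (A=0 B=0)
Step 4: fill(A) -> (A=6 B=0)
Step 5: fill(B) -> (A=6 B=11)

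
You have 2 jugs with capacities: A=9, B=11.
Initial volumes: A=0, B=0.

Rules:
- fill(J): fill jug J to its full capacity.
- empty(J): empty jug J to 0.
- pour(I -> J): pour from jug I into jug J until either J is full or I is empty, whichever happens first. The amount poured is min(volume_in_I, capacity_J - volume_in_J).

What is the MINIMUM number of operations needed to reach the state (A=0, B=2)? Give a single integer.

Answer: 3

Derivation:
BFS from (A=0, B=0). One shortest path:
  1. fill(B) -> (A=0 B=11)
  2. pour(B -> A) -> (A=9 B=2)
  3. empty(A) -> (A=0 B=2)
Reached target in 3 moves.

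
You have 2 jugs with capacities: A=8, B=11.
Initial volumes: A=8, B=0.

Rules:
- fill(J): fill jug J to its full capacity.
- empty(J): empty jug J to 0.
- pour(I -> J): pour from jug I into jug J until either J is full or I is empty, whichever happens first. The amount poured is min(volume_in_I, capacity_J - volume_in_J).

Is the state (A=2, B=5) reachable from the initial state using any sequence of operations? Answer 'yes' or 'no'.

Answer: no

Derivation:
BFS explored all 38 reachable states.
Reachable set includes: (0,0), (0,1), (0,2), (0,3), (0,4), (0,5), (0,6), (0,7), (0,8), (0,9), (0,10), (0,11) ...
Target (A=2, B=5) not in reachable set → no.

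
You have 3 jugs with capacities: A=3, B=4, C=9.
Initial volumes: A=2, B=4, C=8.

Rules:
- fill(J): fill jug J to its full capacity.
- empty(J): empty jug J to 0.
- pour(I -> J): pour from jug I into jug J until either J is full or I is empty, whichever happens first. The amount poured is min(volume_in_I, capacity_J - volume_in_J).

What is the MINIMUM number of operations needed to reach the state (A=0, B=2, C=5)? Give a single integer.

Answer: 4

Derivation:
BFS from (A=2, B=4, C=8). One shortest path:
  1. empty(B) -> (A=2 B=0 C=8)
  2. pour(A -> B) -> (A=0 B=2 C=8)
  3. pour(C -> A) -> (A=3 B=2 C=5)
  4. empty(A) -> (A=0 B=2 C=5)
Reached target in 4 moves.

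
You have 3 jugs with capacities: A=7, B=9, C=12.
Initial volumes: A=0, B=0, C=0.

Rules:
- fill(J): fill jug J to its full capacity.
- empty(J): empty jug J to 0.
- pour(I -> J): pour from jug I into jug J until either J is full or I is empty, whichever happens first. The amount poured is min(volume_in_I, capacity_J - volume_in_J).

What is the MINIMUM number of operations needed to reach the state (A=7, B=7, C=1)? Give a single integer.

Answer: 8

Derivation:
BFS from (A=0, B=0, C=0). One shortest path:
  1. fill(C) -> (A=0 B=0 C=12)
  2. pour(C -> A) -> (A=7 B=0 C=5)
  3. pour(C -> B) -> (A=7 B=5 C=0)
  4. fill(C) -> (A=7 B=5 C=12)
  5. pour(C -> B) -> (A=7 B=9 C=8)
  6. empty(B) -> (A=7 B=0 C=8)
  7. pour(A -> B) -> (A=0 B=7 C=8)
  8. pour(C -> A) -> (A=7 B=7 C=1)
Reached target in 8 moves.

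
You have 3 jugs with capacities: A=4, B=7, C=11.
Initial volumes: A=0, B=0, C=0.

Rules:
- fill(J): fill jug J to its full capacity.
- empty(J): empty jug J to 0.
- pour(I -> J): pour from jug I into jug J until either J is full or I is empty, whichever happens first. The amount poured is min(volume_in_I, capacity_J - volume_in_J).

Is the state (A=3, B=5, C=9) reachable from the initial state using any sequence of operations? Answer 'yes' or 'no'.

Answer: no

Derivation:
BFS explored all 300 reachable states.
Reachable set includes: (0,0,0), (0,0,1), (0,0,2), (0,0,3), (0,0,4), (0,0,5), (0,0,6), (0,0,7), (0,0,8), (0,0,9), (0,0,10), (0,0,11) ...
Target (A=3, B=5, C=9) not in reachable set → no.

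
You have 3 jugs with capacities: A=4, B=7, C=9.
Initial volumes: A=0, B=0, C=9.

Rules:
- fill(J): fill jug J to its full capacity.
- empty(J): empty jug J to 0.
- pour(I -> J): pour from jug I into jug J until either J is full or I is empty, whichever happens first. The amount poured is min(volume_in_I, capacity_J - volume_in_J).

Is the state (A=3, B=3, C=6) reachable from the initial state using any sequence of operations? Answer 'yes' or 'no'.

BFS explored all 256 reachable states.
Reachable set includes: (0,0,0), (0,0,1), (0,0,2), (0,0,3), (0,0,4), (0,0,5), (0,0,6), (0,0,7), (0,0,8), (0,0,9), (0,1,0), (0,1,1) ...
Target (A=3, B=3, C=6) not in reachable set → no.

Answer: no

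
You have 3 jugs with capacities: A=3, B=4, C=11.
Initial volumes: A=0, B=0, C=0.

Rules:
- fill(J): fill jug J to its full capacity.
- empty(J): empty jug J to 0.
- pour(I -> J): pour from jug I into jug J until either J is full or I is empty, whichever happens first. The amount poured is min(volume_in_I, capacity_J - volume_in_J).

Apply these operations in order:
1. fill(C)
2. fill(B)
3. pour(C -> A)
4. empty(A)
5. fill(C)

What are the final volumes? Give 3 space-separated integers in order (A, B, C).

Answer: 0 4 11

Derivation:
Step 1: fill(C) -> (A=0 B=0 C=11)
Step 2: fill(B) -> (A=0 B=4 C=11)
Step 3: pour(C -> A) -> (A=3 B=4 C=8)
Step 4: empty(A) -> (A=0 B=4 C=8)
Step 5: fill(C) -> (A=0 B=4 C=11)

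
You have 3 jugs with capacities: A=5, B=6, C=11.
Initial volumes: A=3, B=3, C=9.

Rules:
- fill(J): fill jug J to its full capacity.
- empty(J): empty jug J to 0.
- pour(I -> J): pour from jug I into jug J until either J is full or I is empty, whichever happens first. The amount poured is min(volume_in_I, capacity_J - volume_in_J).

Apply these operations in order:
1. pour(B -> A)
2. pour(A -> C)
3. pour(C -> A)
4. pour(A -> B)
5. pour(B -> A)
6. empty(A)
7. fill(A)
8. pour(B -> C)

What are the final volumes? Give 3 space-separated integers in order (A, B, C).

Step 1: pour(B -> A) -> (A=5 B=1 C=9)
Step 2: pour(A -> C) -> (A=3 B=1 C=11)
Step 3: pour(C -> A) -> (A=5 B=1 C=9)
Step 4: pour(A -> B) -> (A=0 B=6 C=9)
Step 5: pour(B -> A) -> (A=5 B=1 C=9)
Step 6: empty(A) -> (A=0 B=1 C=9)
Step 7: fill(A) -> (A=5 B=1 C=9)
Step 8: pour(B -> C) -> (A=5 B=0 C=10)

Answer: 5 0 10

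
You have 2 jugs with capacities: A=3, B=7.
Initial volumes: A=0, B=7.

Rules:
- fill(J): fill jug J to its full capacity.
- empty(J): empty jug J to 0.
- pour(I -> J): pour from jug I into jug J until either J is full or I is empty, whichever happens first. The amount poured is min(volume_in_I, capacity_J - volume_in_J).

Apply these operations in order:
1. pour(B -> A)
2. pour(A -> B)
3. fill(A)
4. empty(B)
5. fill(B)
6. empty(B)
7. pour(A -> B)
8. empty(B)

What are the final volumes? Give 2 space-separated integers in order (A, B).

Answer: 0 0

Derivation:
Step 1: pour(B -> A) -> (A=3 B=4)
Step 2: pour(A -> B) -> (A=0 B=7)
Step 3: fill(A) -> (A=3 B=7)
Step 4: empty(B) -> (A=3 B=0)
Step 5: fill(B) -> (A=3 B=7)
Step 6: empty(B) -> (A=3 B=0)
Step 7: pour(A -> B) -> (A=0 B=3)
Step 8: empty(B) -> (A=0 B=0)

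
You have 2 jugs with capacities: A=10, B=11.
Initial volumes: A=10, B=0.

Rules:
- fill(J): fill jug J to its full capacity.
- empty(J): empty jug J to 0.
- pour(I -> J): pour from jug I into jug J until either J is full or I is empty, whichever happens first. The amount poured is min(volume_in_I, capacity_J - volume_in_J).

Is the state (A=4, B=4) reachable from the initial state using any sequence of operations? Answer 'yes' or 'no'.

BFS explored all 42 reachable states.
Reachable set includes: (0,0), (0,1), (0,2), (0,3), (0,4), (0,5), (0,6), (0,7), (0,8), (0,9), (0,10), (0,11) ...
Target (A=4, B=4) not in reachable set → no.

Answer: no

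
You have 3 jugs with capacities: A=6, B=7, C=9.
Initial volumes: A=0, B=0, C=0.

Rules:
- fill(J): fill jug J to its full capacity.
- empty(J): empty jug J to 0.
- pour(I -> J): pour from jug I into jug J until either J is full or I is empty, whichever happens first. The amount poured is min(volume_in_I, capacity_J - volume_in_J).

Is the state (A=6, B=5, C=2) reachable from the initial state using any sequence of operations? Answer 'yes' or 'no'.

Answer: yes

Derivation:
BFS from (A=0, B=0, C=0):
  1. fill(A) -> (A=6 B=0 C=0)
  2. fill(B) -> (A=6 B=7 C=0)
  3. pour(B -> C) -> (A=6 B=0 C=7)
  4. pour(A -> C) -> (A=4 B=0 C=9)
  5. pour(C -> B) -> (A=4 B=7 C=2)
  6. pour(B -> A) -> (A=6 B=5 C=2)
Target reached → yes.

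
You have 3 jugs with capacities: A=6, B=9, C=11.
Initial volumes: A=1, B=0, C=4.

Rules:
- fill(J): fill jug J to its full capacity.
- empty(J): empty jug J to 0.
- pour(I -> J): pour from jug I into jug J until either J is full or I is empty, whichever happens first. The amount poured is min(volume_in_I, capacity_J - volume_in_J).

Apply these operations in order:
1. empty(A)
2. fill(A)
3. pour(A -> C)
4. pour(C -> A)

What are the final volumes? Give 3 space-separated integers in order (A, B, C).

Step 1: empty(A) -> (A=0 B=0 C=4)
Step 2: fill(A) -> (A=6 B=0 C=4)
Step 3: pour(A -> C) -> (A=0 B=0 C=10)
Step 4: pour(C -> A) -> (A=6 B=0 C=4)

Answer: 6 0 4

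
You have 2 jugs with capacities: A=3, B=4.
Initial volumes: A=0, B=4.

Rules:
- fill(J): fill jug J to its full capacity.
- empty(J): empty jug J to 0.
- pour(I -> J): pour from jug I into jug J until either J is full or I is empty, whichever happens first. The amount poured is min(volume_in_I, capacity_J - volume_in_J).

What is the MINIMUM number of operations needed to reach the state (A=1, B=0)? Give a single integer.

Answer: 3

Derivation:
BFS from (A=0, B=4). One shortest path:
  1. pour(B -> A) -> (A=3 B=1)
  2. empty(A) -> (A=0 B=1)
  3. pour(B -> A) -> (A=1 B=0)
Reached target in 3 moves.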